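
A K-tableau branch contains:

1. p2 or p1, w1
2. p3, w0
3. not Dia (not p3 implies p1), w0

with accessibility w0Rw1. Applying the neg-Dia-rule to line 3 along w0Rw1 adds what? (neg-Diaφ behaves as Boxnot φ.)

neg-Diaφ behaves as Boxnot φ: propagate the negated body to each accessible world.

not (not p3 implies p1), w1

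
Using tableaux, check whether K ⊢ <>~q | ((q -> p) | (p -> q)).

Tableau for the negation ~(<>~q | ((q -> p) | (p -> q))):
1. ~(<>~q | ((q -> p) | (p -> q))), 0
2. ~<>~q, 0
3. ~((q -> p) | (p -> q)), 0
4. ~(q -> p), 0
5. ~(p -> q), 0
6. q, 0
7. ~p, 0
8. p, 0
9. ~q, 0
Branch closes: p and ~p both at 0.
Every branch of the negation's tableau closes; the branch above is one of them.

Valid in K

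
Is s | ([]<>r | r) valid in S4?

Tableau for the negation ~(s | ([]<>r | r)):
1. ~(s | ([]<>r | r)), w0
2. ~s, w0   [~|-rule on 1]
3. ~([]<>r | r), w0   [~|-rule on 1]
4. ~[]<>r, w0   [~|-rule on 3]
5. ~r, w0   [~|-rule on 3]
6. ~<>r, w1   [~[]-rule on 4: fresh world w1, w0Rw1]
7. ~r, w1   [~<>-rule on 6 via w1Rw1]
Accessibility: w0Rw0, w0Rw1, w1Rw1
The negation has an open branch (countermodel exists).

Not valid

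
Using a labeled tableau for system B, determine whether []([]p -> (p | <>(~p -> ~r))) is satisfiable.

1. []([]p -> (p | <>(~p -> ~r))), u
2. []p -> (p | <>(~p -> ~r)), u
3. p | <>(~p -> ~r), u
4. <>(~p -> ~r), u
5. ~p -> ~r, v
6. []p -> (p | <>(~p -> ~r)), v
7. ~r, v
8. p | <>(~p -> ~r), v
9. <>(~p -> ~r), v
10. ~p -> ~r, w
11. ~r, w
Accessibility: uRu, uRv, vRu, vRv, vRw, wRv, wRw

Yes, satisfiable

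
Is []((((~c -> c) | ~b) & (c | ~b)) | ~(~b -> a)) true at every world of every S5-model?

Tableau for the negation ~[]((((~c -> c) | ~b) & (c | ~b)) | ~(~b -> a)):
1. ~[]((((~c -> c) | ~b) & (c | ~b)) | ~(~b -> a)), u
2. ~((((~c -> c) | ~b) & (c | ~b)) | ~(~b -> a)), v
3. ~(((~c -> c) | ~b) & (c | ~b)), v
4. ~b -> a, v
5. ~(c | ~b), v
6. ~c, v
7. b, v
8. a, v
Accessibility: uRu, uRv, vRu, vRv
The negation has an open branch (countermodel exists).

No, not valid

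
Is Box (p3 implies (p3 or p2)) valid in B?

Valid in B

Tableau for the negation not Box (p3 implies (p3 or p2)):
1. not Box (p3 implies (p3 or p2)), 0
2. not (p3 implies (p3 or p2)), 1
3. p3, 1
4. not (p3 or p2), 1
5. not p3, 1
6. not p2, 1
Accessibility: 0R0, 0R1, 1R0, 1R1
Branch closes: p3 and not p3 both at 1.
All branches of the negation close; one closing branch shown above.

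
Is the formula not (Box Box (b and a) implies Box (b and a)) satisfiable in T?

1. not (Box Box (b and a) implies Box (b and a)), 0
2. Box Box (b and a), 0
3. not Box (b and a), 0
4. Box (b and a), 0
5. b and a, 0
6. b, 0
7. a, 0
8. not (b and a), 1
9. Box (b and a), 1
10. b and a, 1
11. b, 1
12. a, 1
13. not a, 1
Accessibility: 0R0, 0R1, 1R1
Branch closes: a and not a both at 1.
Every branch closes; the branch above is one of them.

Unsatisfiable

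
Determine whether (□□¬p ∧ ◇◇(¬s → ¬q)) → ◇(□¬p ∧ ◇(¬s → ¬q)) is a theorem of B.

Valid in B

Tableau for the negation ¬((□□¬p ∧ ◇◇(¬s → ¬q)) → ◇(□¬p ∧ ◇(¬s → ¬q))):
1. ¬((□□¬p ∧ ◇◇(¬s → ¬q)) → ◇(□¬p ∧ ◇(¬s → ¬q))), 0
2. □□¬p ∧ ◇◇(¬s → ¬q), 0
3. ¬◇(□¬p ∧ ◇(¬s → ¬q)), 0
4. □□¬p, 0
5. ◇◇(¬s → ¬q), 0
6. ¬(□¬p ∧ ◇(¬s → ¬q)), 0
7. □¬p, 0
8. ¬p, 0
9. ¬◇(¬s → ¬q), 0
10. ¬(¬s → ¬q), 0
11. ¬s, 0
12. q, 0
13. ◇(¬s → ¬q), 1
14. ¬(□¬p ∧ ◇(¬s → ¬q)), 1
15. □¬p, 1
16. ¬p, 1
17. ¬(¬s → ¬q), 1
18. ¬s, 1
19. q, 1
20. ¬□¬p, 1
21. ¬s → ¬q, 2
22. ¬p, 2
23. ¬q, 2
24. p, 3
25. ¬p, 3
Accessibility: 0R0, 0R1, 1R0, 1R1, 1R2, 1R3, 2R1, 2R2, 3R1, 3R3
Branch closes: p and ¬p both at 3.
All branches of the negation close; one closing branch shown above.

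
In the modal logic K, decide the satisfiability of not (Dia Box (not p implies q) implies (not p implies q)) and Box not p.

1. not (Dia Box (not p implies q) implies (not p implies q)) and Box not p, w0
2. not (Dia Box (not p implies q) implies (not p implies q)), w0
3. Box not p, w0
4. Dia Box (not p implies q), w0
5. not (not p implies q), w0
6. not p, w0
7. not q, w0
8. Box (not p implies q), w1
9. not p, w1
Accessibility: w0Rw1

Satisfiable (open branch found)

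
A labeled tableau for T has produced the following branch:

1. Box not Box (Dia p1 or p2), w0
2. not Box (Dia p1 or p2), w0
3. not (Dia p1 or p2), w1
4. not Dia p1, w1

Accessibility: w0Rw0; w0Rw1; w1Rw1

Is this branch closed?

No, open

There is no literal clash: for every atom and world, at most one sign appears.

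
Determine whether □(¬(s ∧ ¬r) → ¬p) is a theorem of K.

Tableau for the negation ¬□(¬(s ∧ ¬r) → ¬p):
1. ¬□(¬(s ∧ ¬r) → ¬p), u
2. ¬(¬(s ∧ ¬r) → ¬p), v   [¬□-rule on 1: fresh world v, uRv]
3. ¬(s ∧ ¬r), v   [¬→-rule on 2]
4. p, v   [¬→-rule on 2]
5. r, v   [¬∧-rule on 3 (branches; this branch)]
Accessibility: uRv
The negation has an open branch (countermodel exists).

Not valid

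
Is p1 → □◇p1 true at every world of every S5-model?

Tableau for the negation ¬(p1 → □◇p1):
1. ¬(p1 → □◇p1), 0
2. p1, 0   [¬→-rule on 1]
3. ¬□◇p1, 0   [¬→-rule on 1]
4. ¬◇p1, 1   [¬□-rule on 3: fresh world 1, 0R1]
5. ¬p1, 0   [¬◇-rule on 4 via 1R0]
Accessibility: 0R0, 0R1, 1R0, 1R1
Branch closes: p1 and ¬p1 both at 0.
Every branch of the negation's tableau closes; the branch above is one of them.

Yes, valid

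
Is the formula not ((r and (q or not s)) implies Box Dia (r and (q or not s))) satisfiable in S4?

Satisfiable (open branch found)

1. not ((r and (q or not s)) implies Box Dia (r and (q or not s))), u
2. r and (q or not s), u   [neg-implies-rule on 1]
3. not Box Dia (r and (q or not s)), u   [neg-implies-rule on 1]
4. r, u   [and-rule on 2]
5. q or not s, u   [and-rule on 2]
6. not s, u   [or-rule on 5 (branches; this branch)]
7. not Dia (r and (q or not s)), v   [neg-Box-rule on 3: fresh world v, uRv]
8. not (r and (q or not s)), v   [neg-Dia-rule on 7 via vRv]
9. not (q or not s), v   [neg-and-rule on 8 (branches; this branch)]
10. not q, v   [neg-or-rule on 9]
11. s, v   [neg-or-rule on 9]
Accessibility: uRu, uRv, vRv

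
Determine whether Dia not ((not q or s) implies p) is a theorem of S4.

No, not valid

Tableau for the negation not Dia not ((not q or s) implies p):
1. not Dia not ((not q or s) implies p), 0
2. (not q or s) implies p, 0   [neg-Dia-rule on 1 via 0R0]
3. p, 0   [implies-rule on 2 (branches; this branch)]
Accessibility: 0R0
The negation has an open branch (countermodel exists).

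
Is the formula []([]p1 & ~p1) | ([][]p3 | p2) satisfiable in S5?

Yes, satisfiable

1. []([]p1 & ~p1) | ([][]p3 | p2), u
2. [][]p3 | p2, u
3. p2, u
Accessibility: uRu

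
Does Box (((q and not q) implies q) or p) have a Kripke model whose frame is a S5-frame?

Satisfiable (open branch found)

1. Box (((q and not q) implies q) or p), w0
2. ((q and not q) implies q) or p, w0   [Box-rule on 1 via w0Rw0]
3. p, w0   [or-rule on 2 (branches; this branch)]
Accessibility: w0Rw0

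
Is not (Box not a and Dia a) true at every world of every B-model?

Tableau for the negation Box not a and Dia a:
1. Box not a and Dia a, 0
2. Box not a, 0   [and-rule on 1]
3. Dia a, 0   [and-rule on 1]
4. not a, 0   [Box-rule on 2 via 0R0]
5. a, 1   [Dia-rule on 3: fresh world 1, 0R1]
6. not a, 1   [Box-rule on 2 via 0R1]
Accessibility: 0R0, 0R1, 1R0, 1R1
Branch closes: a and not a both at 1.
All branches of the negation close; one closing branch shown above.

Yes, valid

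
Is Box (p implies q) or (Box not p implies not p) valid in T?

Yes, valid

Tableau for the negation not (Box (p implies q) or (Box not p implies not p)):
1. not (Box (p implies q) or (Box not p implies not p)), u
2. not Box (p implies q), u
3. not (Box not p implies not p), u
4. Box not p, u
5. p, u
6. not p, u
Accessibility: uRu
Branch closes: p and not p both at u.
Every branch of the negation's tableau closes; the branch above is one of them.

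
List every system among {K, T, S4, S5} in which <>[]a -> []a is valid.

S5

S4-tableau for the negation ~(<>[]a -> []a):
1. ~(<>[]a -> []a), u
2. <>[]a, u
3. ~[]a, u
4. []a, v
5. a, v
6. ~a, w
Accessibility: uRu, uRv, uRw, vRv, wRw
Complete open branch: countermodel on an S4-frame, so not valid in S4, nor in K, T (the same frame is also a K-frame and a T-frame).
S5-tableau for the negation ~(<>[]a -> []a):
1. ~(<>[]a -> []a), u
2. <>[]a, u
3. ~[]a, u
4. []a, v
5. a, u
6. a, v
7. ~a, w
8. a, w
Accessibility: uRu, uRv, uRw, vRu, vRv, vRw, wRu, wRv, wRw
Branch closes: a and ~a both at w.
Every branch closes (one shown): valid in S5.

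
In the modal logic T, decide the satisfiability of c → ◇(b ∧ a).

Satisfiable (open branch found)

1. c → ◇(b ∧ a), u
2. ◇(b ∧ a), u
3. b ∧ a, v
4. b, v
5. a, v
Accessibility: uRu, uRv, vRv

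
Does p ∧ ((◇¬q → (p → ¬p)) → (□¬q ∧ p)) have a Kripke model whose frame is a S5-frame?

1. p ∧ ((◇¬q → (p → ¬p)) → (□¬q ∧ p)), u
2. p, u
3. (◇¬q → (p → ¬p)) → (□¬q ∧ p), u
4. □¬q ∧ p, u
5. □¬q, u
6. ¬q, u
Accessibility: uRu

Satisfiable (open branch found)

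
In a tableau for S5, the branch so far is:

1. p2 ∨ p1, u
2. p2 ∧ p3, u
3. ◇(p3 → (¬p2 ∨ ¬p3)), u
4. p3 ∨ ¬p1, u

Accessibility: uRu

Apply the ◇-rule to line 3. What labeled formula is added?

a fresh world v with uRv, and p3 → (¬p2 ∨ ¬p3) at v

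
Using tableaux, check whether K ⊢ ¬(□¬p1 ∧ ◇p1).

Tableau for the negation □¬p1 ∧ ◇p1:
1. □¬p1 ∧ ◇p1, w0
2. □¬p1, w0
3. ◇p1, w0
4. p1, w1
5. ¬p1, w1
Accessibility: w0Rw1
Branch closes: p1 and ¬p1 both at w1.
All branches of the negation close; one closing branch shown above.

Valid in K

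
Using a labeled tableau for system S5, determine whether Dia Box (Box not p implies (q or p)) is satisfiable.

1. Dia Box (Box not p implies (q or p)), u
2. Box (Box not p implies (q or p)), v
3. Box not p implies (q or p), u
4. Box not p implies (q or p), v
5. q or p, u
6. q or p, v
7. p, u
8. p, v
Accessibility: uRu, uRv, vRu, vRv

Satisfiable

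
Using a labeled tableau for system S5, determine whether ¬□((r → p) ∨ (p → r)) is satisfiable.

1. ¬□((r → p) ∨ (p → r)), 0
2. ¬((r → p) ∨ (p → r)), 1   [¬□-rule on 1: fresh world 1, 0R1]
3. ¬(r → p), 1   [¬∨-rule on 2]
4. ¬(p → r), 1   [¬∨-rule on 2]
5. r, 1   [¬→-rule on 3]
6. ¬p, 1   [¬→-rule on 3]
7. p, 1   [¬→-rule on 4]
8. ¬r, 1   [¬→-rule on 4]
Accessibility: 0R0, 0R1, 1R0, 1R1
Branch closes: p and ¬p both at 1.
All branches of the tableau close; one closing branch shown above.

No, unsatisfiable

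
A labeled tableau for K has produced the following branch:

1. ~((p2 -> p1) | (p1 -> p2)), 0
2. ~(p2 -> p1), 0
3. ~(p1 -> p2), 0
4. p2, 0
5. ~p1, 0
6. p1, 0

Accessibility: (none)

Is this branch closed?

Both p1 and ~p1 appear at 0.

Yes, closed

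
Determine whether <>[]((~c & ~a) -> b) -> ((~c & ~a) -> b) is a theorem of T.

Invalid (countermodel exists)

Tableau for the negation ~(<>[]((~c & ~a) -> b) -> ((~c & ~a) -> b)):
1. ~(<>[]((~c & ~a) -> b) -> ((~c & ~a) -> b)), 0
2. <>[]((~c & ~a) -> b), 0
3. ~((~c & ~a) -> b), 0
4. ~c & ~a, 0
5. ~b, 0
6. ~c, 0
7. ~a, 0
8. []((~c & ~a) -> b), 1
9. (~c & ~a) -> b, 1
10. b, 1
Accessibility: 0R0, 0R1, 1R1
The negation has an open branch (countermodel exists).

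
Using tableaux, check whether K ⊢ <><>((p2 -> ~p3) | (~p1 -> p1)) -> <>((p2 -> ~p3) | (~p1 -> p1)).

Tableau for the negation ~(<><>((p2 -> ~p3) | (~p1 -> p1)) -> <>((p2 -> ~p3) | (~p1 -> p1))):
1. ~(<><>((p2 -> ~p3) | (~p1 -> p1)) -> <>((p2 -> ~p3) | (~p1 -> p1))), u
2. <><>((p2 -> ~p3) | (~p1 -> p1)), u
3. ~<>((p2 -> ~p3) | (~p1 -> p1)), u
4. <>((p2 -> ~p3) | (~p1 -> p1)), v
5. ~((p2 -> ~p3) | (~p1 -> p1)), v
6. ~(p2 -> ~p3), v
7. ~(~p1 -> p1), v
8. p2, v
9. p3, v
10. ~p1, v
11. (p2 -> ~p3) | (~p1 -> p1), w
12. ~p1 -> p1, w
13. p1, w
Accessibility: uRv, vRw
The negation has an open branch (countermodel exists).

Not valid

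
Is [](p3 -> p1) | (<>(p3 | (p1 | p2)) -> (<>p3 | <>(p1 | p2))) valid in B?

Valid in B

Tableau for the negation ~([](p3 -> p1) | (<>(p3 | (p1 | p2)) -> (<>p3 | <>(p1 | p2)))):
1. ~([](p3 -> p1) | (<>(p3 | (p1 | p2)) -> (<>p3 | <>(p1 | p2)))), u
2. ~[](p3 -> p1), u
3. ~(<>(p3 | (p1 | p2)) -> (<>p3 | <>(p1 | p2))), u
4. <>(p3 | (p1 | p2)), u
5. ~(<>p3 | <>(p1 | p2)), u
6. ~<>p3, u
7. ~<>(p1 | p2), u
8. ~p3, u
9. ~(p1 | p2), u
10. ~p1, u
11. ~p2, u
12. ~(p3 -> p1), v
13. p3, v
14. ~p1, v
15. ~p3, v
Accessibility: uRu, uRv, vRu, vRv
Branch closes: p3 and ~p3 both at v.
Every branch of the negation's tableau closes; the branch above is one of them.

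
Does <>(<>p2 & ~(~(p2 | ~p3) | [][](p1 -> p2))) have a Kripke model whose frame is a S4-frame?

Yes, satisfiable

1. <>(<>p2 & ~(~(p2 | ~p3) | [][](p1 -> p2))), 0
2. <>p2 & ~(~(p2 | ~p3) | [][](p1 -> p2)), 1
3. <>p2, 1
4. ~(~(p2 | ~p3) | [][](p1 -> p2)), 1
5. p2 | ~p3, 1
6. ~[][](p1 -> p2), 1
7. ~p3, 1
8. p2, 2
9. ~[](p1 -> p2), 3
10. ~(p1 -> p2), 4
11. p1, 4
12. ~p2, 4
Accessibility: 0R0, 0R1, 0R2, 0R3, 0R4, 1R1, 1R2, 1R3, 1R4, 2R2, 3R3, 3R4, 4R4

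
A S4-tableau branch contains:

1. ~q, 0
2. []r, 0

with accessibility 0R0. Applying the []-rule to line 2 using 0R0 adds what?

r, 0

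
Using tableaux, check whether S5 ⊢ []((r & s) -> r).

Tableau for the negation ~[]((r & s) -> r):
1. ~[]((r & s) -> r), w0
2. ~((r & s) -> r), w1
3. r & s, w1
4. ~r, w1
5. r, w1
6. s, w1
Accessibility: w0Rw0, w0Rw1, w1Rw0, w1Rw1
Branch closes: r and ~r both at w1.
All branches of the negation close; one closing branch shown above.

Valid in S5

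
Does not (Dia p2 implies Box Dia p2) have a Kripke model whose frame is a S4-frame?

Satisfiable (open branch found)

1. not (Dia p2 implies Box Dia p2), u
2. Dia p2, u
3. not Box Dia p2, u
4. p2, v
5. not Dia p2, w
6. not p2, w
Accessibility: uRu, uRv, uRw, vRv, wRw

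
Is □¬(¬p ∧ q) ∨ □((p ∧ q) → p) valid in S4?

Yes, valid

Tableau for the negation ¬(□¬(¬p ∧ q) ∨ □((p ∧ q) → p)):
1. ¬(□¬(¬p ∧ q) ∨ □((p ∧ q) → p)), 0
2. ¬□¬(¬p ∧ q), 0
3. ¬□((p ∧ q) → p), 0
4. ¬p ∧ q, 1
5. ¬p, 1
6. q, 1
7. ¬((p ∧ q) → p), 2
8. p ∧ q, 2
9. ¬p, 2
10. p, 2
11. q, 2
Accessibility: 0R0, 0R1, 0R2, 1R1, 2R2
Branch closes: p and ¬p both at 2.
All branches of the negation close; one closing branch shown above.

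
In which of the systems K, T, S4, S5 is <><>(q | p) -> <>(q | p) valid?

S4, S5

S4-tableau for the negation ~(<><>(q | p) -> <>(q | p)):
1. ~(<><>(q | p) -> <>(q | p)), u
2. <><>(q | p), u
3. ~<>(q | p), u
4. ~(q | p), u
5. ~q, u
6. ~p, u
7. <>(q | p), v
8. ~(q | p), v
9. ~q, v
10. ~p, v
11. q | p, w
12. ~(q | p), w
13. ~q, w
14. ~p, w
15. p, w
Accessibility: uRu, uRv, uRw, vRv, vRw, wRw
Branch closes: p and ~p both at w.
Every branch closes (one shown): valid in S4, hence also in S5 (every theorem of S4 is a theorem of S5).
T-tableau for the negation ~(<><>(q | p) -> <>(q | p)):
1. ~(<><>(q | p) -> <>(q | p)), u
2. <><>(q | p), u
3. ~<>(q | p), u
4. ~(q | p), u
5. ~q, u
6. ~p, u
7. <>(q | p), v
8. ~(q | p), v
9. ~q, v
10. ~p, v
11. q | p, w
12. p, w
Accessibility: uRu, uRv, vRv, vRw, wRw
Complete open branch: countermodel on a T-frame, so not valid in T, nor in K (the same frame is also a K-frame).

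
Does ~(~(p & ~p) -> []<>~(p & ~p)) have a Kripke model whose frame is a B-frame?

1. ~(~(p & ~p) -> []<>~(p & ~p)), 0
2. ~(p & ~p), 0   [~->-rule on 1]
3. ~[]<>~(p & ~p), 0   [~->-rule on 1]
4. p, 0   [~&-rule on 2 (branches; this branch)]
5. ~<>~(p & ~p), 1   [~[]-rule on 3: fresh world 1, 0R1]
6. p & ~p, 0   [~<>-rule on 5 via 1R0]
7. ~p, 0   [&-rule on 6]
Accessibility: 0R0, 0R1, 1R0, 1R1
Branch closes: p and ~p both at 0.
All branches of the tableau close; one closing branch shown above.

No, unsatisfiable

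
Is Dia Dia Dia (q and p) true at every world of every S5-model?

No, not valid

Tableau for the negation not Dia Dia Dia (q and p):
1. not Dia Dia Dia (q and p), 0
2. not Dia Dia (q and p), 0   [neg-Dia-rule on 1 via 0R0]
3. not Dia (q and p), 0   [neg-Dia-rule on 2 via 0R0]
4. not (q and p), 0   [neg-Dia-rule on 3 via 0R0]
5. not p, 0   [neg-and-rule on 4 (branches; this branch)]
Accessibility: 0R0
The negation has an open branch (countermodel exists).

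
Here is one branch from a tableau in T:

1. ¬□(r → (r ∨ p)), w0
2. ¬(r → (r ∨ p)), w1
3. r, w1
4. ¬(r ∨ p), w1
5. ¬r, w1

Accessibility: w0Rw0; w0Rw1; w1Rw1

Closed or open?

Both r and ¬r appear at w1.

Closed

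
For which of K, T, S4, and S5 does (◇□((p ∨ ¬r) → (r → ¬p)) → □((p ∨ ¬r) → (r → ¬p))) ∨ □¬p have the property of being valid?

S5

S5-tableau for the negation ¬((◇□((p ∨ ¬r) → (r → ¬p)) → □((p ∨ ¬r) → (r → ¬p))) ∨ □¬p):
1. ¬((◇□((p ∨ ¬r) → (r → ¬p)) → □((p ∨ ¬r) → (r → ¬p))) ∨ □¬p), 0
2. ¬(◇□((p ∨ ¬r) → (r → ¬p)) → □((p ∨ ¬r) → (r → ¬p))), 0
3. ¬□¬p, 0
4. ◇□((p ∨ ¬r) → (r → ¬p)), 0
5. ¬□((p ∨ ¬r) → (r → ¬p)), 0
6. p, 1
7. □((p ∨ ¬r) → (r → ¬p)), 2
8. (p ∨ ¬r) → (r → ¬p), 0
9. (p ∨ ¬r) → (r → ¬p), 1
10. (p ∨ ¬r) → (r → ¬p), 2
11. r → ¬p, 0
12. r → ¬p, 1
13. r → ¬p, 2
14. ¬p, 0
15. ¬r, 1
16. ¬p, 2
17. ¬((p ∨ ¬r) → (r → ¬p)), 3
18. p ∨ ¬r, 3
19. ¬(r → ¬p), 3
20. r, 3
21. p, 3
22. (p ∨ ¬r) → (r → ¬p), 3
23. r → ¬p, 3
24. ¬p, 3
Accessibility: 0R0, 0R1, 0R2, 0R3, 1R0, 1R1, 1R2, 1R3, 2R0, 2R1, 2R2, 2R3, 3R0, 3R1, 3R2, 3R3
Branch closes: p and ¬p both at 3.
Every branch closes (one shown): valid in S5.
S4-tableau for the negation ¬((◇□((p ∨ ¬r) → (r → ¬p)) → □((p ∨ ¬r) → (r → ¬p))) ∨ □¬p):
1. ¬((◇□((p ∨ ¬r) → (r → ¬p)) → □((p ∨ ¬r) → (r → ¬p))) ∨ □¬p), 0
2. ¬(◇□((p ∨ ¬r) → (r → ¬p)) → □((p ∨ ¬r) → (r → ¬p))), 0
3. ¬□¬p, 0
4. ◇□((p ∨ ¬r) → (r → ¬p)), 0
5. ¬□((p ∨ ¬r) → (r → ¬p)), 0
6. p, 1
7. □((p ∨ ¬r) → (r → ¬p)), 2
8. (p ∨ ¬r) → (r → ¬p), 2
9. r → ¬p, 2
10. ¬p, 2
11. ¬((p ∨ ¬r) → (r → ¬p)), 3
12. p ∨ ¬r, 3
13. ¬(r → ¬p), 3
14. r, 3
15. p, 3
Accessibility: 0R0, 0R1, 0R2, 0R3, 1R1, 2R2, 3R3
Complete open branch: countermodel on an S4-frame, so not valid in S4, nor in K, T (the same frame is also a K-frame and a T-frame).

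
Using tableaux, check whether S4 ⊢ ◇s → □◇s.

No, not valid

Tableau for the negation ¬(◇s → □◇s):
1. ¬(◇s → □◇s), 0
2. ◇s, 0   [¬→-rule on 1]
3. ¬□◇s, 0   [¬→-rule on 1]
4. s, 1   [◇-rule on 2: fresh world 1, 0R1]
5. ¬◇s, 2   [¬□-rule on 3: fresh world 2, 0R2]
6. ¬s, 2   [¬◇-rule on 5 via 2R2]
Accessibility: 0R0, 0R1, 0R2, 1R1, 2R2
The negation has an open branch (countermodel exists).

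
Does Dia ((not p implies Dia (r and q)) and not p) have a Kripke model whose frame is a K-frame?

Satisfiable (open branch found)

1. Dia ((not p implies Dia (r and q)) and not p), w0
2. (not p implies Dia (r and q)) and not p, w1   [Dia-rule on 1: fresh world w1, w0Rw1]
3. not p implies Dia (r and q), w1   [and-rule on 2]
4. not p, w1   [and-rule on 2]
5. Dia (r and q), w1   [implies-rule on 3 (branches; this branch)]
6. r and q, w2   [Dia-rule on 5: fresh world w2, w1Rw2]
7. r, w2   [and-rule on 6]
8. q, w2   [and-rule on 6]
Accessibility: w0Rw1, w1Rw2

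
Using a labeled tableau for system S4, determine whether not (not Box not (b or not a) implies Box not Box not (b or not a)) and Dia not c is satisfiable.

1. not (not Box not (b or not a) implies Box not Box not (b or not a)) and Dia not c, w0
2. not (not Box not (b or not a) implies Box not Box not (b or not a)), w0
3. Dia not c, w0
4. not Box not (b or not a), w0
5. not Box not Box not (b or not a), w0
6. not c, w1
7. b or not a, w2
8. not a, w2
9. Box not (b or not a), w3
10. not (b or not a), w3
11. not b, w3
12. a, w3
Accessibility: w0Rw0, w0Rw1, w0Rw2, w0Rw3, w1Rw1, w2Rw2, w3Rw3

Satisfiable (open branch found)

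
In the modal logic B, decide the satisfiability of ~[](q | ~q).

1. ~[](q | ~q), 0
2. ~(q | ~q), 1
3. ~q, 1
4. q, 1
Accessibility: 0R0, 0R1, 1R0, 1R1
Branch closes: q and ~q both at 1.
Every branch closes; the branch above is one of them.

No, unsatisfiable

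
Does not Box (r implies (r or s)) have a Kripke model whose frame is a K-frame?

Unsatisfiable

1. not Box (r implies (r or s)), 0
2. not (r implies (r or s)), 1   [neg-Box-rule on 1: fresh world 1, 0R1]
3. r, 1   [neg-implies-rule on 2]
4. not (r or s), 1   [neg-implies-rule on 2]
5. not r, 1   [neg-or-rule on 4]
6. not s, 1   [neg-or-rule on 4]
Accessibility: 0R1
Branch closes: r and not r both at 1.
Every branch closes; the branch above is one of them.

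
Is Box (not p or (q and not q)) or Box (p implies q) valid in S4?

No, not valid

Tableau for the negation not (Box (not p or (q and not q)) or Box (p implies q)):
1. not (Box (not p or (q and not q)) or Box (p implies q)), u
2. not Box (not p or (q and not q)), u
3. not Box (p implies q), u
4. not (not p or (q and not q)), v
5. p, v
6. not (q and not q), v
7. q, v
8. not (p implies q), w
9. p, w
10. not q, w
Accessibility: uRu, uRv, uRw, vRv, wRw
The negation has an open branch (countermodel exists).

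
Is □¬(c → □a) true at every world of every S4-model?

Not valid

Tableau for the negation ¬□¬(c → □a):
1. ¬□¬(c → □a), 0
2. c → □a, 1
3. □a, 1
4. a, 1
Accessibility: 0R0, 0R1, 1R1
The negation has an open branch (countermodel exists).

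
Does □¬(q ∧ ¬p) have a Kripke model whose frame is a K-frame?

1. □¬(q ∧ ¬p), 0

Satisfiable (open branch found)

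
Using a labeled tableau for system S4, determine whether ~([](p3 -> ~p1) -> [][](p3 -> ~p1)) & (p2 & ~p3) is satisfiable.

No, unsatisfiable

1. ~([](p3 -> ~p1) -> [][](p3 -> ~p1)) & (p2 & ~p3), u
2. ~([](p3 -> ~p1) -> [][](p3 -> ~p1)), u
3. p2 & ~p3, u
4. [](p3 -> ~p1), u
5. ~[][](p3 -> ~p1), u
6. p2, u
7. ~p3, u
8. p3 -> ~p1, u
9. ~p1, u
10. ~[](p3 -> ~p1), v
11. p3 -> ~p1, v
12. ~p1, v
13. ~(p3 -> ~p1), w
14. p3, w
15. p1, w
16. p3 -> ~p1, w
17. ~p1, w
Accessibility: uRu, uRv, uRw, vRv, vRw, wRw
Branch closes: p1 and ~p1 both at w.
(One branch shown.) All branches close.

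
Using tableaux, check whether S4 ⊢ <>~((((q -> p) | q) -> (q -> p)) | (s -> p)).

Tableau for the negation ~<>~((((q -> p) | q) -> (q -> p)) | (s -> p)):
1. ~<>~((((q -> p) | q) -> (q -> p)) | (s -> p)), u
2. (((q -> p) | q) -> (q -> p)) | (s -> p), u
3. s -> p, u
4. p, u
Accessibility: uRu
The negation has an open branch (countermodel exists).

Invalid (countermodel exists)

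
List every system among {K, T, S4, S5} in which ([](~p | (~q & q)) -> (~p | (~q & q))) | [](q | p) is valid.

K-tableau for the negation ~(([](~p | (~q & q)) -> (~p | (~q & q))) | [](q | p)):
1. ~(([](~p | (~q & q)) -> (~p | (~q & q))) | [](q | p)), 0
2. ~([](~p | (~q & q)) -> (~p | (~q & q))), 0
3. ~[](q | p), 0
4. [](~p | (~q & q)), 0
5. ~(~p | (~q & q)), 0
6. p, 0
7. ~(~q & q), 0
8. ~q, 0
9. ~(q | p), 1
10. ~q, 1
11. ~p, 1
12. ~p | (~q & q), 1
Accessibility: 0R1
Complete open branch: countermodel on a K-frame, so not valid in K.
T-tableau for the negation ~(([](~p | (~q & q)) -> (~p | (~q & q))) | [](q | p)):
1. ~(([](~p | (~q & q)) -> (~p | (~q & q))) | [](q | p)), 0
2. ~([](~p | (~q & q)) -> (~p | (~q & q))), 0
3. ~[](q | p), 0
4. [](~p | (~q & q)), 0
5. ~(~p | (~q & q)), 0
6. p, 0
7. ~(~q & q), 0
8. ~p | (~q & q), 0
9. ~q, 0
10. ~q & q, 0
11. q, 0
Accessibility: 0R0
Branch closes: q and ~q both at 0.
Every branch closes (one shown): valid in T, hence also in S4, S5 (every theorem of T is a theorem of S4 and S5).

T, S4, S5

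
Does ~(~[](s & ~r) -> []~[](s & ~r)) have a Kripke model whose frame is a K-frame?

Satisfiable (open branch found)

1. ~(~[](s & ~r) -> []~[](s & ~r)), 0
2. ~[](s & ~r), 0
3. ~[]~[](s & ~r), 0
4. ~(s & ~r), 1
5. r, 1
6. [](s & ~r), 2
Accessibility: 0R1, 0R2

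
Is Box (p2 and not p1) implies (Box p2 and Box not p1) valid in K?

Tableau for the negation not (Box (p2 and not p1) implies (Box p2 and Box not p1)):
1. not (Box (p2 and not p1) implies (Box p2 and Box not p1)), u
2. Box (p2 and not p1), u
3. not (Box p2 and Box not p1), u
4. not Box not p1, u
5. p1, v
6. p2 and not p1, v
7. p2, v
8. not p1, v
Accessibility: uRv
Branch closes: p1 and not p1 both at v.
All branches of the negation close; one closing branch shown above.

Valid in K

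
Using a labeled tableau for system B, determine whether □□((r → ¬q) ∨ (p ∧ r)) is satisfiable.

Yes, satisfiable

1. □□((r → ¬q) ∨ (p ∧ r)), 0
2. □((r → ¬q) ∨ (p ∧ r)), 0
3. (r → ¬q) ∨ (p ∧ r), 0
4. p ∧ r, 0
5. p, 0
6. r, 0
Accessibility: 0R0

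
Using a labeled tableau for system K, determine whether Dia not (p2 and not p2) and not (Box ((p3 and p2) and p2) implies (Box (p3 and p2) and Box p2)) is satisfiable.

Unsatisfiable (every branch closes)

1. Dia not (p2 and not p2) and not (Box ((p3 and p2) and p2) implies (Box (p3 and p2) and Box p2)), 0
2. Dia not (p2 and not p2), 0
3. not (Box ((p3 and p2) and p2) implies (Box (p3 and p2) and Box p2)), 0
4. Box ((p3 and p2) and p2), 0
5. not (Box (p3 and p2) and Box p2), 0
6. not Box (p3 and p2), 0
7. not (p2 and not p2), 1
8. (p3 and p2) and p2, 1
9. p3 and p2, 1
10. p2, 1
11. p3, 1
12. not (p3 and p2), 2
13. (p3 and p2) and p2, 2
14. p3 and p2, 2
15. p2, 2
16. p3, 2
17. not p2, 2
Accessibility: 0R1, 0R2
Branch closes: p2 and not p2 both at 2.
Every branch closes; the branch above is one of them.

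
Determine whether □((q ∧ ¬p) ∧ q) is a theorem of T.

No, not valid

Tableau for the negation ¬□((q ∧ ¬p) ∧ q):
1. ¬□((q ∧ ¬p) ∧ q), u
2. ¬((q ∧ ¬p) ∧ q), v
3. ¬q, v
Accessibility: uRu, uRv, vRv
The negation has an open branch (countermodel exists).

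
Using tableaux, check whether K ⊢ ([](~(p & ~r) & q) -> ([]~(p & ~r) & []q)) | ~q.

Valid in K

Tableau for the negation ~(([](~(p & ~r) & q) -> ([]~(p & ~r) & []q)) | ~q):
1. ~(([](~(p & ~r) & q) -> ([]~(p & ~r) & []q)) | ~q), 0
2. ~([](~(p & ~r) & q) -> ([]~(p & ~r) & []q)), 0
3. q, 0
4. [](~(p & ~r) & q), 0
5. ~([]~(p & ~r) & []q), 0
6. ~[]~(p & ~r), 0
7. p & ~r, 1
8. p, 1
9. ~r, 1
10. ~(p & ~r) & q, 1
11. ~(p & ~r), 1
12. q, 1
13. r, 1
Accessibility: 0R1
Branch closes: r and ~r both at 1.
All branches of the negation close; one closing branch shown above.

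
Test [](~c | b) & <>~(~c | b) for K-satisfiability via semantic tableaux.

1. [](~c | b) & <>~(~c | b), 0
2. [](~c | b), 0
3. <>~(~c | b), 0
4. ~(~c | b), 1
5. c, 1
6. ~b, 1
7. ~c | b, 1
8. b, 1
Accessibility: 0R1
Branch closes: b and ~b both at 1.
Every branch closes; the branch above is one of them.

Unsatisfiable (every branch closes)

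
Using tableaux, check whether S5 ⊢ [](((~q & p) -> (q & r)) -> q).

Tableau for the negation ~[](((~q & p) -> (q & r)) -> q):
1. ~[](((~q & p) -> (q & r)) -> q), u
2. ~(((~q & p) -> (q & r)) -> q), v   [~[]-rule on 1: fresh world v, uRv]
3. (~q & p) -> (q & r), v   [~->-rule on 2]
4. ~q, v   [~->-rule on 2]
5. ~(~q & p), v   [->-rule on 3 (branches; this branch)]
6. ~p, v   [~&-rule on 5 (branches; this branch)]
Accessibility: uRu, uRv, vRu, vRv
The negation has an open branch (countermodel exists).

No, not valid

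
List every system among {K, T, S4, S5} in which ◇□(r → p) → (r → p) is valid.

S5-tableau for the negation ¬(◇□(r → p) → (r → p)):
1. ¬(◇□(r → p) → (r → p)), u
2. ◇□(r → p), u   [¬→-rule on 1]
3. ¬(r → p), u   [¬→-rule on 1]
4. r, u   [¬→-rule on 3]
5. ¬p, u   [¬→-rule on 3]
6. □(r → p), v   [◇-rule on 2: fresh world v, uRv]
7. r → p, u   [□-rule on 6 via vRu]
8. r → p, v   [□-rule on 6 via vRv]
9. p, u   [→-rule on 7 (branches; this branch)]
Accessibility: uRu, uRv, vRu, vRv
Branch closes: p and ¬p both at u.
Every branch closes (one shown): valid in S5.
S4-tableau for the negation ¬(◇□(r → p) → (r → p)):
1. ¬(◇□(r → p) → (r → p)), u
2. ◇□(r → p), u   [¬→-rule on 1]
3. ¬(r → p), u   [¬→-rule on 1]
4. r, u   [¬→-rule on 3]
5. ¬p, u   [¬→-rule on 3]
6. □(r → p), v   [◇-rule on 2: fresh world v, uRv]
7. r → p, v   [□-rule on 6 via vRv]
8. p, v   [→-rule on 7 (branches; this branch)]
Accessibility: uRu, uRv, vRv
Complete open branch: countermodel on an S4-frame, so not valid in S4, nor in K, T (the same frame is also a K-frame and a T-frame).

S5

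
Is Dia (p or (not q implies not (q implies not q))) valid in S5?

Tableau for the negation not Dia (p or (not q implies not (q implies not q))):
1. not Dia (p or (not q implies not (q implies not q))), 0
2. not (p or (not q implies not (q implies not q))), 0   [neg-Dia-rule on 1 via 0R0]
3. not p, 0   [neg-or-rule on 2]
4. not (not q implies not (q implies not q)), 0   [neg-or-rule on 2]
5. not q, 0   [neg-implies-rule on 4]
6. q implies not q, 0   [neg-implies-rule on 4]
Accessibility: 0R0
The negation has an open branch (countermodel exists).

No, not valid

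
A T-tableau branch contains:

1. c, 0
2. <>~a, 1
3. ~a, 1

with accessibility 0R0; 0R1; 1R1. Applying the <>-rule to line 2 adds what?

a fresh world 2 with 1R2, and ~a at 2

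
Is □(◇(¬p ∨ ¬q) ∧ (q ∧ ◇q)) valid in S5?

No, not valid

Tableau for the negation ¬□(◇(¬p ∨ ¬q) ∧ (q ∧ ◇q)):
1. ¬□(◇(¬p ∨ ¬q) ∧ (q ∧ ◇q)), 0
2. ¬(◇(¬p ∨ ¬q) ∧ (q ∧ ◇q)), 1
3. ¬(q ∧ ◇q), 1
4. ¬◇q, 1
5. ¬q, 0
6. ¬q, 1
Accessibility: 0R0, 0R1, 1R0, 1R1
The negation has an open branch (countermodel exists).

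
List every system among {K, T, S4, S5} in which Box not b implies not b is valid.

T, S4, S5

T-tableau for the negation not (Box not b implies not b):
1. not (Box not b implies not b), w0
2. Box not b, w0
3. b, w0
4. not b, w0
Accessibility: w0Rw0
Branch closes: b and not b both at w0.
Every branch closes (one shown): valid in T, hence also in S4, S5 (every theorem of T is a theorem of S4 and S5).
K-tableau for the negation not (Box not b implies not b):
1. not (Box not b implies not b), w0
2. Box not b, w0
3. b, w0
Complete open branch: countermodel on a K-frame, so not valid in K.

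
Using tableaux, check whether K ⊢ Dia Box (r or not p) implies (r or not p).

Not valid

Tableau for the negation not (Dia Box (r or not p) implies (r or not p)):
1. not (Dia Box (r or not p) implies (r or not p)), 0
2. Dia Box (r or not p), 0
3. not (r or not p), 0
4. not r, 0
5. p, 0
6. Box (r or not p), 1
Accessibility: 0R1
The negation has an open branch (countermodel exists).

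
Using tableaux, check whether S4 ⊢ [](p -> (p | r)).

Valid

Tableau for the negation ~[](p -> (p | r)):
1. ~[](p -> (p | r)), w0
2. ~(p -> (p | r)), w1
3. p, w1
4. ~(p | r), w1
5. ~p, w1
6. ~r, w1
Accessibility: w0Rw0, w0Rw1, w1Rw1
Branch closes: p and ~p both at w1.
Every branch of the negation's tableau closes; the branch above is one of them.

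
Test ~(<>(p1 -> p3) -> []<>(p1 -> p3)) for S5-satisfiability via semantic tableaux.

No, unsatisfiable

1. ~(<>(p1 -> p3) -> []<>(p1 -> p3)), 0
2. <>(p1 -> p3), 0
3. ~[]<>(p1 -> p3), 0
4. p1 -> p3, 1
5. p3, 1
6. ~<>(p1 -> p3), 2
7. ~(p1 -> p3), 0
8. p1, 0
9. ~p3, 0
10. ~(p1 -> p3), 1
11. p1, 1
12. ~p3, 1
Accessibility: 0R0, 0R1, 0R2, 1R0, 1R1, 1R2, 2R0, 2R1, 2R2
Branch closes: p3 and ~p3 both at 1.
All branches of the tableau close; one closing branch shown above.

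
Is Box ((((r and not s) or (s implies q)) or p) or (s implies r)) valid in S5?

Invalid (countermodel exists)

Tableau for the negation not Box ((((r and not s) or (s implies q)) or p) or (s implies r)):
1. not Box ((((r and not s) or (s implies q)) or p) or (s implies r)), u
2. not ((((r and not s) or (s implies q)) or p) or (s implies r)), v
3. not (((r and not s) or (s implies q)) or p), v
4. not (s implies r), v
5. not ((r and not s) or (s implies q)), v
6. not p, v
7. s, v
8. not r, v
9. not (r and not s), v
10. not (s implies q), v
11. not q, v
Accessibility: uRu, uRv, vRu, vRv
The negation has an open branch (countermodel exists).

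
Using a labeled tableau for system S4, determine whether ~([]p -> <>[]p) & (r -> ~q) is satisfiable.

No, unsatisfiable

1. ~([]p -> <>[]p) & (r -> ~q), u
2. ~([]p -> <>[]p), u
3. r -> ~q, u
4. []p, u
5. ~<>[]p, u
6. p, u
7. ~[]p, u
8. ~q, u
9. ~p, v
10. p, v
Accessibility: uRu, uRv, vRv
Branch closes: p and ~p both at v.
(One branch shown.) All branches close.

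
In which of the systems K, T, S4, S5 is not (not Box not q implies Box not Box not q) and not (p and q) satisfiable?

K, T, S4

S5-tableau for the formula:
1. not (not Box not q implies Box not Box not q) and not (p and q), u
2. not (not Box not q implies Box not Box not q), u
3. not (p and q), u
4. not Box not q, u
5. not Box not Box not q, u
6. not p, u
7. q, v
8. Box not q, w
9. not q, u
10. not q, v
Accessibility: uRu, uRv, uRw, vRu, vRv, vRw, wRu, wRv, wRw
Branch closes: q and not q both at v.
Every branch closes (one shown): unsatisfiable in S5.
S4-tableau for the formula:
1. not (not Box not q implies Box not Box not q) and not (p and q), u
2. not (not Box not q implies Box not Box not q), u
3. not (p and q), u
4. not Box not q, u
5. not Box not Box not q, u
6. not q, u
7. q, v
8. Box not q, w
9. not q, w
Accessibility: uRu, uRv, uRw, vRv, wRw
Complete open branch: satisfiable in S4, hence also in K, T (this S4-model is also a K-model and a T-model).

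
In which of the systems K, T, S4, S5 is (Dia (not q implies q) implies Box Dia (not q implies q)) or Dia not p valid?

S4-tableau for the negation not ((Dia (not q implies q) implies Box Dia (not q implies q)) or Dia not p):
1. not ((Dia (not q implies q) implies Box Dia (not q implies q)) or Dia not p), u
2. not (Dia (not q implies q) implies Box Dia (not q implies q)), u   [neg-or-rule on 1]
3. not Dia not p, u   [neg-or-rule on 1]
4. Dia (not q implies q), u   [neg-implies-rule on 2]
5. not Box Dia (not q implies q), u   [neg-implies-rule on 2]
6. p, u   [neg-Dia-rule on 3 via uRu]
7. not q implies q, v   [Dia-rule on 4: fresh world v, uRv]
8. p, v   [neg-Dia-rule on 3 via uRv]
9. q, v   [implies-rule on 7 (branches; this branch)]
10. not Dia (not q implies q), w   [neg-Box-rule on 5: fresh world w, uRw]
11. p, w   [neg-Dia-rule on 3 via uRw]
12. not (not q implies q), w   [neg-Dia-rule on 10 via wRw]
13. not q, w   [neg-implies-rule on 12]
Accessibility: uRu, uRv, uRw, vRv, wRw
Complete open branch: countermodel on an S4-frame, so not valid in S4, nor in K, T (the same frame is also a K-frame and a T-frame).
S5-tableau for the negation not ((Dia (not q implies q) implies Box Dia (not q implies q)) or Dia not p):
1. not ((Dia (not q implies q) implies Box Dia (not q implies q)) or Dia not p), u
2. not (Dia (not q implies q) implies Box Dia (not q implies q)), u   [neg-or-rule on 1]
3. not Dia not p, u   [neg-or-rule on 1]
4. Dia (not q implies q), u   [neg-implies-rule on 2]
5. not Box Dia (not q implies q), u   [neg-implies-rule on 2]
6. p, u   [neg-Dia-rule on 3 via uRu]
7. not q implies q, v   [Dia-rule on 4: fresh world v, uRv]
8. p, v   [neg-Dia-rule on 3 via uRv]
9. q, v   [implies-rule on 7 (branches; this branch)]
10. not Dia (not q implies q), w   [neg-Box-rule on 5: fresh world w, uRw]
11. p, w   [neg-Dia-rule on 3 via uRw]
12. not (not q implies q), u   [neg-Dia-rule on 10 via wRu]
13. not q, u   [neg-implies-rule on 12]
14. not (not q implies q), v   [neg-Dia-rule on 10 via wRv]
15. not q, v   [neg-implies-rule on 14]
Accessibility: uRu, uRv, uRw, vRu, vRv, vRw, wRu, wRv, wRw
Branch closes: q and not q both at v.
Every branch closes (one shown): valid in S5.

S5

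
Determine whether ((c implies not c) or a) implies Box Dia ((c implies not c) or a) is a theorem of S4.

Tableau for the negation not (((c implies not c) or a) implies Box Dia ((c implies not c) or a)):
1. not (((c implies not c) or a) implies Box Dia ((c implies not c) or a)), w0
2. (c implies not c) or a, w0   [neg-implies-rule on 1]
3. not Box Dia ((c implies not c) or a), w0   [neg-implies-rule on 1]
4. a, w0   [or-rule on 2 (branches; this branch)]
5. not Dia ((c implies not c) or a), w1   [neg-Box-rule on 3: fresh world w1, w0Rw1]
6. not ((c implies not c) or a), w1   [neg-Dia-rule on 5 via w1Rw1]
7. not (c implies not c), w1   [neg-or-rule on 6]
8. not a, w1   [neg-or-rule on 6]
9. c, w1   [neg-implies-rule on 7]
Accessibility: w0Rw0, w0Rw1, w1Rw1
The negation has an open branch (countermodel exists).

No, not valid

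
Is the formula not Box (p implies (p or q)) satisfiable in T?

1. not Box (p implies (p or q)), u
2. not (p implies (p or q)), v
3. p, v
4. not (p or q), v
5. not p, v
6. not q, v
Accessibility: uRu, uRv, vRv
Branch closes: p and not p both at v.
(One branch shown.) All branches close.

Unsatisfiable (every branch closes)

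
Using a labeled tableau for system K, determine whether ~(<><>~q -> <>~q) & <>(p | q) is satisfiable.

Yes, satisfiable

1. ~(<><>~q -> <>~q) & <>(p | q), 0
2. ~(<><>~q -> <>~q), 0   [&-rule on 1]
3. <>(p | q), 0   [&-rule on 1]
4. <><>~q, 0   [~->-rule on 2]
5. ~<>~q, 0   [~->-rule on 2]
6. p | q, 1   [<>-rule on 3: fresh world 1, 0R1]
7. q, 1   [~<>-rule on 5 via 0R1]
8. <>~q, 2   [<>-rule on 4: fresh world 2, 0R2]
9. q, 2   [~<>-rule on 5 via 0R2]
10. ~q, 3   [<>-rule on 8: fresh world 3, 2R3]
Accessibility: 0R1, 0R2, 2R3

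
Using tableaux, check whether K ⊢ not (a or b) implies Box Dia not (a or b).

Not valid

Tableau for the negation not (not (a or b) implies Box Dia not (a or b)):
1. not (not (a or b) implies Box Dia not (a or b)), 0
2. not (a or b), 0   [neg-implies-rule on 1]
3. not Box Dia not (a or b), 0   [neg-implies-rule on 1]
4. not a, 0   [neg-or-rule on 2]
5. not b, 0   [neg-or-rule on 2]
6. not Dia not (a or b), 1   [neg-Box-rule on 3: fresh world 1, 0R1]
Accessibility: 0R1
The negation has an open branch (countermodel exists).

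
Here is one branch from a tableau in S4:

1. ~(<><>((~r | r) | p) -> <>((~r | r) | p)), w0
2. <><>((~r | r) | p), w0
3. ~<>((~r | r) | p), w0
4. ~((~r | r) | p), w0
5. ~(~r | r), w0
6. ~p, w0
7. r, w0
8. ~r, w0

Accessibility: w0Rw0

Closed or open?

Both r and ~r appear at w0.

Yes, closed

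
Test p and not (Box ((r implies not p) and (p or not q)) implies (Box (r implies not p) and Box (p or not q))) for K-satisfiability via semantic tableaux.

No, unsatisfiable

1. p and not (Box ((r implies not p) and (p or not q)) implies (Box (r implies not p) and Box (p or not q))), 0
2. p, 0
3. not (Box ((r implies not p) and (p or not q)) implies (Box (r implies not p) and Box (p or not q))), 0
4. Box ((r implies not p) and (p or not q)), 0
5. not (Box (r implies not p) and Box (p or not q)), 0
6. not Box (p or not q), 0
7. not (p or not q), 1
8. not p, 1
9. q, 1
10. (r implies not p) and (p or not q), 1
11. r implies not p, 1
12. p or not q, 1
13. not q, 1
Accessibility: 0R1
Branch closes: q and not q both at 1.
Every branch closes; the branch above is one of them.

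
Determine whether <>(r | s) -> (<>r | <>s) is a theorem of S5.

Tableau for the negation ~(<>(r | s) -> (<>r | <>s)):
1. ~(<>(r | s) -> (<>r | <>s)), w0
2. <>(r | s), w0
3. ~(<>r | <>s), w0
4. ~<>r, w0
5. ~<>s, w0
6. ~r, w0
7. ~s, w0
8. r | s, w1
9. ~r, w1
10. ~s, w1
11. s, w1
Accessibility: w0Rw0, w0Rw1, w1Rw0, w1Rw1
Branch closes: s and ~s both at w1.
Every branch of the negation's tableau closes; the branch above is one of them.

Yes, valid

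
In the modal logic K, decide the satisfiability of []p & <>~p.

No, unsatisfiable

1. []p & <>~p, 0
2. []p, 0   [&-rule on 1]
3. <>~p, 0   [&-rule on 1]
4. ~p, 1   [<>-rule on 3: fresh world 1, 0R1]
5. p, 1   [[]-rule on 2 via 0R1]
Accessibility: 0R1
Branch closes: p and ~p both at 1.
All branches of the tableau close; one closing branch shown above.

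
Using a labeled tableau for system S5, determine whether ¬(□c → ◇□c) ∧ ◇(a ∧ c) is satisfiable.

1. ¬(□c → ◇□c) ∧ ◇(a ∧ c), w0
2. ¬(□c → ◇□c), w0
3. ◇(a ∧ c), w0
4. □c, w0
5. ¬◇□c, w0
6. c, w0
7. ¬□c, w0
8. a ∧ c, w1
9. a, w1
10. c, w1
11. ¬□c, w1
12. ¬c, w2
13. c, w2
Accessibility: w0Rw0, w0Rw1, w0Rw2, w1Rw0, w1Rw1, w1Rw2, w2Rw0, w2Rw1, w2Rw2
Branch closes: c and ¬c both at w2.
All branches of the tableau close; one closing branch shown above.

No, unsatisfiable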